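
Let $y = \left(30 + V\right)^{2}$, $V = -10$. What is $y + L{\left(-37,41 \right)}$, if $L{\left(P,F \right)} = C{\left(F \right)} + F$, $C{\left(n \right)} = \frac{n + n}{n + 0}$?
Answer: $443$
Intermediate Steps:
$C{\left(n \right)} = 2$ ($C{\left(n \right)} = \frac{2 n}{n} = 2$)
$L{\left(P,F \right)} = 2 + F$
$y = 400$ ($y = \left(30 - 10\right)^{2} = 20^{2} = 400$)
$y + L{\left(-37,41 \right)} = 400 + \left(2 + 41\right) = 400 + 43 = 443$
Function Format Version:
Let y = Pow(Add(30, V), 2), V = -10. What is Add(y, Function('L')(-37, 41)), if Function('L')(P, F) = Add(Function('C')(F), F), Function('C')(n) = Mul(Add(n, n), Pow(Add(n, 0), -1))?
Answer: 443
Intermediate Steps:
Function('C')(n) = 2 (Function('C')(n) = Mul(Mul(2, n), Pow(n, -1)) = 2)
Function('L')(P, F) = Add(2, F)
y = 400 (y = Pow(Add(30, -10), 2) = Pow(20, 2) = 400)
Add(y, Function('L')(-37, 41)) = Add(400, Add(2, 41)) = Add(400, 43) = 443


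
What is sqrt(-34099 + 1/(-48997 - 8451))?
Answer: I*sqrt(28133999747786)/28724 ≈ 184.66*I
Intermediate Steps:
sqrt(-34099 + 1/(-48997 - 8451)) = sqrt(-34099 + 1/(-57448)) = sqrt(-34099 - 1/57448) = sqrt(-1958919353/57448) = I*sqrt(28133999747786)/28724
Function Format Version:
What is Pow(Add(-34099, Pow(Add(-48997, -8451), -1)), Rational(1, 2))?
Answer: Mul(Rational(1, 28724), I, Pow(28133999747786, Rational(1, 2))) ≈ Mul(184.66, I)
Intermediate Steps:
Pow(Add(-34099, Pow(Add(-48997, -8451), -1)), Rational(1, 2)) = Pow(Add(-34099, Pow(-57448, -1)), Rational(1, 2)) = Pow(Add(-34099, Rational(-1, 57448)), Rational(1, 2)) = Pow(Rational(-1958919353, 57448), Rational(1, 2)) = Mul(Rational(1, 28724), I, Pow(28133999747786, Rational(1, 2)))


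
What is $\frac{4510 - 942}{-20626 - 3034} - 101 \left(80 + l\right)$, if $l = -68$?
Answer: $- \frac{7169872}{5915} \approx -1212.2$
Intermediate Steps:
$\frac{4510 - 942}{-20626 - 3034} - 101 \left(80 + l\right) = \frac{4510 - 942}{-20626 - 3034} - 101 \left(80 - 68\right) = \frac{3568}{-23660} - 101 \cdot 12 = 3568 \left(- \frac{1}{23660}\right) - 1212 = - \frac{892}{5915} - 1212 = - \frac{7169872}{5915}$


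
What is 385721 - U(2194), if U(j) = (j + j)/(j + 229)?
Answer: 934597595/2423 ≈ 3.8572e+5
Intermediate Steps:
U(j) = 2*j/(229 + j) (U(j) = (2*j)/(229 + j) = 2*j/(229 + j))
385721 - U(2194) = 385721 - 2*2194/(229 + 2194) = 385721 - 2*2194/2423 = 385721 - 1*4388/2423 = 385721 - 4388/2423 = 934597595/2423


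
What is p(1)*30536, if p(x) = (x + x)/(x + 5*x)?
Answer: 30536/3 ≈ 10179.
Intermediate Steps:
p(x) = 1/3 (p(x) = (2*x)/((6*x)) = (2*x)*(1/(6*x)) = 1/3)
p(1)*30536 = (1/3)*30536 = 30536/3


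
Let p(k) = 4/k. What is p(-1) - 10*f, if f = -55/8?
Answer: 259/4 ≈ 64.750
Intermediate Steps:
f = -55/8 (f = -55*1/8 = -55/8 ≈ -6.8750)
p(-1) - 10*f = 4/(-1) - 10*(-55/8) = 4*(-1) + 275/4 = -4 + 275/4 = 259/4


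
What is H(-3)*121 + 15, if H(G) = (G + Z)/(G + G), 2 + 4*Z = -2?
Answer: 287/3 ≈ 95.667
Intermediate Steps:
Z = -1 (Z = -½ + (¼)*(-2) = -½ - ½ = -1)
H(G) = (-1 + G)/(2*G) (H(G) = (G - 1)/(G + G) = (-1 + G)/((2*G)) = (-1 + G)*(1/(2*G)) = (-1 + G)/(2*G))
H(-3)*121 + 15 = ((½)*(-1 - 3)/(-3))*121 + 15 = ((½)*(-⅓)*(-4))*121 + 15 = (⅔)*121 + 15 = 242/3 + 15 = 287/3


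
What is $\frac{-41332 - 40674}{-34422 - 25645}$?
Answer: $\frac{82006}{60067} \approx 1.3652$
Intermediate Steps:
$\frac{-41332 - 40674}{-34422 - 25645} = - \frac{82006}{-60067} = \left(-82006\right) \left(- \frac{1}{60067}\right) = \frac{82006}{60067}$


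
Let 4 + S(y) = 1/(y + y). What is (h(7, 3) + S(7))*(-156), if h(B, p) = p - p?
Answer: 4290/7 ≈ 612.86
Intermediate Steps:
h(B, p) = 0
S(y) = -4 + 1/(2*y) (S(y) = -4 + 1/(y + y) = -4 + 1/(2*y))
(h(7, 3) + S(7))*(-156) = (0 + (-4 + (1/2)/7))*(-156) = (0 + (-4 + (1/2)*(1/7)))*(-156) = (0 + (-4 + 1/14))*(-156) = (0 - 55/14)*(-156) = -55/14*(-156) = 4290/7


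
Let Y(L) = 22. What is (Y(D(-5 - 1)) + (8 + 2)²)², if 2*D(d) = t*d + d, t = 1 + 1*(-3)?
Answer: 14884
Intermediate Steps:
t = -2 (t = 1 - 3 = -2)
D(d) = -d/2 (D(d) = (-2*d + d)/2 = (-d)/2 = -d/2)
(Y(D(-5 - 1)) + (8 + 2)²)² = (22 + (8 + 2)²)² = (22 + 10²)² = (22 + 100)² = 122² = 14884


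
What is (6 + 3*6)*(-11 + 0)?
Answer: -264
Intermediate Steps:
(6 + 3*6)*(-11 + 0) = (6 + 18)*(-11) = 24*(-11) = -264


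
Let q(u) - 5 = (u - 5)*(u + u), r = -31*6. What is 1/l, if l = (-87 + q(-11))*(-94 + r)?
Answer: -1/75600 ≈ -1.3228e-5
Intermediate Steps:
r = -186
q(u) = 5 + 2*u*(-5 + u) (q(u) = 5 + (u - 5)*(u + u) = 5 + (-5 + u)*(2*u) = 5 + 2*u*(-5 + u))
l = -75600 (l = (-87 + (5 - 10*(-11) + 2*(-11)²))*(-94 - 186) = (-87 + (5 + 110 + 2*121))*(-280) = (-87 + (5 + 110 + 242))*(-280) = (-87 + 357)*(-280) = 270*(-280) = -75600)
1/l = 1/(-75600) = -1/75600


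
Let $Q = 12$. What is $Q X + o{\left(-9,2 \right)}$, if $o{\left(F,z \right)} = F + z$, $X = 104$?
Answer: $1241$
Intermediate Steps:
$Q X + o{\left(-9,2 \right)} = 12 \cdot 104 + \left(-9 + 2\right) = 1248 - 7 = 1241$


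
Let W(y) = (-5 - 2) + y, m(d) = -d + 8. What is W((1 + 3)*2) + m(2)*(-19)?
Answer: -113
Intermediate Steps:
m(d) = 8 - d
W(y) = -7 + y
W((1 + 3)*2) + m(2)*(-19) = (-7 + (1 + 3)*2) + (8 - 1*2)*(-19) = (-7 + 4*2) + (8 - 2)*(-19) = (-7 + 8) + 6*(-19) = 1 - 114 = -113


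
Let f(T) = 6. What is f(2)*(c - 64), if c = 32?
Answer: -192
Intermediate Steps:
f(2)*(c - 64) = 6*(32 - 64) = 6*(-32) = -192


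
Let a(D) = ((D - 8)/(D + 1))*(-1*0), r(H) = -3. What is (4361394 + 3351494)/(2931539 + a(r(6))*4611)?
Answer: 7712888/2931539 ≈ 2.6310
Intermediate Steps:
a(D) = 0 (a(D) = ((-8 + D)/(1 + D))*0 = 0)
(4361394 + 3351494)/(2931539 + a(r(6))*4611) = (4361394 + 3351494)/(2931539 + 0*4611) = 7712888/(2931539 + 0) = 7712888/2931539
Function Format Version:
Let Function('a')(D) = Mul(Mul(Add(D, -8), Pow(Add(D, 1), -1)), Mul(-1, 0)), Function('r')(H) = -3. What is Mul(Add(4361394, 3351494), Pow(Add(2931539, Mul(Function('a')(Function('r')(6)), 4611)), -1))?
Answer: Rational(7712888, 2931539) ≈ 2.6310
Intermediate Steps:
Function('a')(D) = 0 (Function('a')(D) = Mul(Mul(Add(-8, D), Pow(Add(1, D), -1)), 0) = Mul(Mul(Pow(Add(1, D), -1), Add(-8, D)), 0) = 0)
Mul(Add(4361394, 3351494), Pow(Add(2931539, Mul(Function('a')(Function('r')(6)), 4611)), -1)) = Mul(Add(4361394, 3351494), Pow(Add(2931539, Mul(0, 4611)), -1)) = Mul(7712888, Pow(Add(2931539, 0), -1)) = Mul(7712888, Pow(2931539, -1)) = Mul(7712888, Rational(1, 2931539)) = Rational(7712888, 2931539)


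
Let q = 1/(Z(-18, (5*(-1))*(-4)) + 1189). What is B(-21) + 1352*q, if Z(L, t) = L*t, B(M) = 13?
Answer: 12129/829 ≈ 14.631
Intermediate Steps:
q = 1/829 (q = 1/(-18*5*(-1)*(-4) + 1189) = 1/(-(-90)*(-4) + 1189) = 1/(-18*20 + 1189) = 1/(-360 + 1189) = 1/829 ≈ 0.0012063)
B(-21) + 1352*q = 13 + 1352*(1/829) = 13 + 1352/829 = 12129/829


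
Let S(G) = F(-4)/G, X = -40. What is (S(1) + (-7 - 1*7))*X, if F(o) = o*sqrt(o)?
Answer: 560 + 320*I ≈ 560.0 + 320.0*I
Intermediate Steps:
F(o) = o**(3/2)
S(G) = -8*I/G (S(G) = (-4)**(3/2)/G = (-8*I)/G = -8*I/G)
(S(1) + (-7 - 1*7))*X = (-8*I/1 + (-7 - 1*7))*(-40) = (-8*I*1 + (-7 - 7))*(-40) = (-8*I - 14)*(-40) = (-14 - 8*I)*(-40) = 560 + 320*I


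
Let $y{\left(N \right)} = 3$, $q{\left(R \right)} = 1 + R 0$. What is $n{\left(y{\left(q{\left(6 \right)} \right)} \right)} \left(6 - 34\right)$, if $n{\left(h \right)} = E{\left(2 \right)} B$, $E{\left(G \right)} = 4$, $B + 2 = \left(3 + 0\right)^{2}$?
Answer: $-784$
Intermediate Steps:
$q{\left(R \right)} = 1$ ($q{\left(R \right)} = 1 + 0 = 1$)
$B = 7$ ($B = -2 + \left(3 + 0\right)^{2} = -2 + 3^{2} = -2 + 9 = 7$)
$n{\left(h \right)} = 28$ ($n{\left(h \right)} = 4 \cdot 7 = 28$)
$n{\left(y{\left(q{\left(6 \right)} \right)} \right)} \left(6 - 34\right) = 28 \left(6 - 34\right) = 28 \left(-28\right) = -784$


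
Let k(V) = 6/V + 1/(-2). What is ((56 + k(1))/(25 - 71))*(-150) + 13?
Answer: 9823/46 ≈ 213.54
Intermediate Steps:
k(V) = -½ + 6/V (k(V) = 6/V + 1*(-½) = 6/V - ½ = -½ + 6/V)
((56 + k(1))/(25 - 71))*(-150) + 13 = ((56 + (½)*(12 - 1*1)/1)/(25 - 71))*(-150) + 13 = ((56 + (½)*1*(12 - 1))/(-46))*(-150) + 13 = ((56 + (½)*1*11)*(-1/46))*(-150) + 13 = ((56 + 11/2)*(-1/46))*(-150) + 13 = ((123/2)*(-1/46))*(-150) + 13 = -123/92*(-150) + 13 = 9225/46 + 13 = 9823/46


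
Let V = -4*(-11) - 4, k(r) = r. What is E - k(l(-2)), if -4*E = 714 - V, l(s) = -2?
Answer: -333/2 ≈ -166.50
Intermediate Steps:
V = 40 (V = 44 - 4 = 40)
E = -337/2 (E = -(714 - 1*40)/4 = -(714 - 40)/4 = -1/4*674 = -337/2 ≈ -168.50)
E - k(l(-2)) = -337/2 - 1*(-2) = -337/2 + 2 = -333/2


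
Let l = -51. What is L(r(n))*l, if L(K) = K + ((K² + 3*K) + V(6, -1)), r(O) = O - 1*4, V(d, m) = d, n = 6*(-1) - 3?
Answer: -6273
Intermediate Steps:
n = -9 (n = -6 - 3 = -9)
r(O) = -4 + O (r(O) = O - 4 = -4 + O)
L(K) = 6 + K² + 4*K (L(K) = K + ((K² + 3*K) + 6) = K + (6 + K² + 3*K) = 6 + K² + 4*K)
L(r(n))*l = (6 + (-4 - 9)² + 4*(-4 - 9))*(-51) = (6 + (-13)² + 4*(-13))*(-51) = (6 + 169 - 52)*(-51) = 123*(-51) = -6273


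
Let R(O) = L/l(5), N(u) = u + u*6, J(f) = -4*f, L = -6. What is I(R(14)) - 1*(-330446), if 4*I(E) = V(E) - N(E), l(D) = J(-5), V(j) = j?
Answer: 6608929/20 ≈ 3.3045e+5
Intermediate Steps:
N(u) = 7*u (N(u) = u + 6*u = 7*u)
l(D) = 20 (l(D) = -4*(-5) = 20)
R(O) = -3/10 (R(O) = -6/20 = -6*1/20 = -3/10)
I(E) = -3*E/2 (I(E) = (E - 7*E)/4 = (-6*E)/4 = -3*E/2)
I(R(14)) - 1*(-330446) = -3/2*(-3/10) - 1*(-330446) = 9/20 + 330446 = 6608929/20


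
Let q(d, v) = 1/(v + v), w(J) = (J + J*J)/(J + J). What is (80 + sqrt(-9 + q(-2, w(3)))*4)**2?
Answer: 6260 + 320*I*sqrt(35) ≈ 6260.0 + 1893.1*I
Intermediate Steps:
w(J) = (J + J**2)/(2*J) (w(J) = (J + J**2)/((2*J)) = (J + J**2)*(1/(2*J)) = (J + J**2)/(2*J))
q(d, v) = 1/(2*v)
(80 + sqrt(-9 + q(-2, w(3)))*4)**2 = (80 + sqrt(-9 + 1/(2*(1/2 + (1/2)*3)))*4)**2 = (80 + sqrt(-9 + 1/(2*(1/2 + 3/2)))*4)**2 = (80 + sqrt(-9 + (1/2)/2)*4)**2 = (80 + sqrt(-9 + (1/2)*(1/2))*4)**2 = (80 + sqrt(-9 + 1/4)*4)**2 = (80 + sqrt(-35/4)*4)**2 = (80 + (I*sqrt(35)/2)*4)**2 = (80 + 2*I*sqrt(35))**2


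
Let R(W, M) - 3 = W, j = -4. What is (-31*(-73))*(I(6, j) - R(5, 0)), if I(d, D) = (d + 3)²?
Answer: 165199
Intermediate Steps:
R(W, M) = 3 + W
I(d, D) = (3 + d)²
(-31*(-73))*(I(6, j) - R(5, 0)) = (-31*(-73))*((3 + 6)² - (3 + 5)) = 2263*(9² - 1*8) = 2263*(81 - 8) = 2263*73 = 165199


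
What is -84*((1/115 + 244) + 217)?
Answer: -4453344/115 ≈ -38725.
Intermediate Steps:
-84*((1/115 + 244) + 217) = -84*(28061/115 + 217) = -84*53016/115 = -4453344/115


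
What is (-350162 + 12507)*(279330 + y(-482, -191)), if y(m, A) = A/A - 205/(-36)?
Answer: -3395499536255/36 ≈ -9.4319e+10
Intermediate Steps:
y(m, A) = 241/36 (y(m, A) = 1 - 205*(-1/36) = 1 + 205/36 = 241/36)
(-350162 + 12507)*(279330 + y(-482, -191)) = (-350162 + 12507)*(279330 + 241/36) = -337655*10056121/36 = -3395499536255/36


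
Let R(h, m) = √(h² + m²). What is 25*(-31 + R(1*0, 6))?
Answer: -625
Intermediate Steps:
25*(-31 + R(1*0, 6)) = 25*(-31 + √((1*0)² + 6²)) = 25*(-31 + √(0² + 36)) = 25*(-31 + √(0 + 36)) = 25*(-31 + √36) = 25*(-31 + 6) = 25*(-25) = -625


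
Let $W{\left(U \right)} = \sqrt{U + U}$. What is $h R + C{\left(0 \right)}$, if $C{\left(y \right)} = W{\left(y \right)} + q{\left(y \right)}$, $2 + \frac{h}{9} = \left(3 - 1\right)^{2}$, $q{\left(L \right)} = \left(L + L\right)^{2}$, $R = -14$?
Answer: $-252$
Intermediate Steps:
$W{\left(U \right)} = \sqrt{2} \sqrt{U}$ ($W{\left(U \right)} = \sqrt{2 U} = \sqrt{2} \sqrt{U}$)
$q{\left(L \right)} = 4 L^{2}$ ($q{\left(L \right)} = \left(2 L\right)^{2} = 4 L^{2}$)
$h = 18$ ($h = -18 + 9 \left(3 - 1\right)^{2} = -18 + 9 \cdot 2^{2} = -18 + 9 \cdot 4 = -18 + 36 = 18$)
$C{\left(y \right)} = 4 y^{2} + \sqrt{2} \sqrt{y}$ ($C{\left(y \right)} = \sqrt{2} \sqrt{y} + 4 y^{2} = 4 y^{2} + \sqrt{2} \sqrt{y}$)
$h R + C{\left(0 \right)} = 18 \left(-14\right) + \left(4 \cdot 0^{2} + \sqrt{2} \sqrt{0}\right) = -252 + \left(4 \cdot 0 + \sqrt{2} \cdot 0\right) = -252 + \left(0 + 0\right) = -252 + 0 = -252$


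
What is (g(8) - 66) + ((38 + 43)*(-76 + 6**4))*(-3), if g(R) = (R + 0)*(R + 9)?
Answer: -296390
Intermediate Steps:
g(R) = R*(9 + R)
(g(8) - 66) + ((38 + 43)*(-76 + 6**4))*(-3) = (8*(9 + 8) - 66) + ((38 + 43)*(-76 + 6**4))*(-3) = (8*17 - 66) + (81*(-76 + 1296))*(-3) = (136 - 66) + (81*1220)*(-3) = 70 + 98820*(-3) = 70 - 296460 = -296390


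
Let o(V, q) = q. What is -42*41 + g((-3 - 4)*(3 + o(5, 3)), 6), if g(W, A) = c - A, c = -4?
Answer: -1732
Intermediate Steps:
g(W, A) = -4 - A
-42*41 + g((-3 - 4)*(3 + o(5, 3)), 6) = -42*41 + (-4 - 1*6) = -1722 + (-4 - 6) = -1722 - 10 = -1732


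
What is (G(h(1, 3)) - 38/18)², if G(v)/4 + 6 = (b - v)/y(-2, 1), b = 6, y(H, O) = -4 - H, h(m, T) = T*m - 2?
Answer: 105625/81 ≈ 1304.0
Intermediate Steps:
h(m, T) = -2 + T*m
G(v) = -36 + 2*v (G(v) = -24 + 4*((6 - v)/(-4 - 1*(-2))) = -24 + 4*((6 - v)/(-4 + 2)) = -24 + 4*((6 - v)/(-2)) = -24 + 4*((6 - v)*(-½)) = -24 + 4*(-3 + v/2) = -24 + (-12 + 2*v) = -36 + 2*v)
(G(h(1, 3)) - 38/18)² = ((-36 + 2*(-2 + 3*1)) - 38/18)² = ((-36 + 2*(-2 + 3)) - 38*1/18)² = ((-36 + 2*1) - 19/9)² = ((-36 + 2) - 19/9)² = (-34 - 19/9)² = (-325/9)² = 105625/81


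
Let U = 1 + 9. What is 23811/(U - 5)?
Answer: 23811/5 ≈ 4762.2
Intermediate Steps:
U = 10
23811/(U - 5) = 23811/(10 - 5) = 23811/5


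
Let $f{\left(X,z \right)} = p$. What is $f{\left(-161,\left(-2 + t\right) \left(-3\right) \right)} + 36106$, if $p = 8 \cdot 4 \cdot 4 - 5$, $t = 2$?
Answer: $36229$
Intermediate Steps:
$p = 123$ ($p = 8 \cdot 16 - 5 = 128 - 5 = 123$)
$f{\left(X,z \right)} = 123$
$f{\left(-161,\left(-2 + t\right) \left(-3\right) \right)} + 36106 = 123 + 36106 = 36229$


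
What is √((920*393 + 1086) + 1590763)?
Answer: √1953409 ≈ 1397.6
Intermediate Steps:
√((920*393 + 1086) + 1590763) = √((361560 + 1086) + 1590763) = √(362646 + 1590763) = √1953409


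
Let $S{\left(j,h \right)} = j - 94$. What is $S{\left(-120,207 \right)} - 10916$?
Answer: $-11130$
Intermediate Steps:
$S{\left(j,h \right)} = -94 + j$
$S{\left(-120,207 \right)} - 10916 = \left(-94 - 120\right) - 10916 = -214 - 10916 = -11130$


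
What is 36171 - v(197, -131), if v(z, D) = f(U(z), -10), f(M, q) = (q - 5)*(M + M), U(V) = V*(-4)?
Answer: 12531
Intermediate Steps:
U(V) = -4*V
f(M, q) = 2*M*(-5 + q) (f(M, q) = (-5 + q)*(2*M) = 2*M*(-5 + q))
v(z, D) = 120*z (v(z, D) = 2*(-4*z)*(-5 - 10) = 2*(-4*z)*(-15) = 120*z)
36171 - v(197, -131) = 36171 - 120*197 = 36171 - 1*23640 = 36171 - 23640 = 12531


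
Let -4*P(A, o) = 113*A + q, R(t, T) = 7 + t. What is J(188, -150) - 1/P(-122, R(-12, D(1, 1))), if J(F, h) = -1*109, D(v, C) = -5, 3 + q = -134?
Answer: -1517611/13923 ≈ -109.00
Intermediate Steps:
q = -137 (q = -3 - 134 = -137)
J(F, h) = -109
P(A, o) = 137/4 - 113*A/4 (P(A, o) = -(113*A - 137)/4 = -(-137 + 113*A)/4 = 137/4 - 113*A/4)
J(188, -150) - 1/P(-122, R(-12, D(1, 1))) = -109 - 1/(137/4 - 113/4*(-122)) = -109 - 1/(137/4 + 6893/2) = -109 - 1/13923/4 = -109 - 1*4/13923 = -109 - 4/13923 = -1517611/13923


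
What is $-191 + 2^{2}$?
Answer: $-187$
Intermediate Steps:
$-191 + 2^{2} = -191 + 4 = -187$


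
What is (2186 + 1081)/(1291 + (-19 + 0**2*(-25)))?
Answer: 1089/424 ≈ 2.5684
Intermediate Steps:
(2186 + 1081)/(1291 + (-19 + 0**2*(-25))) = 3267/(1291 + (-19 + 0*(-25))) = 3267/(1291 + (-19 + 0)) = 3267/(1291 - 19) = 3267/1272 = 3267*(1/1272) = 1089/424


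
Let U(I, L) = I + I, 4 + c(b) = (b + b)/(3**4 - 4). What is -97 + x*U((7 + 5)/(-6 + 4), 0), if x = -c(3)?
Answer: -11093/77 ≈ -144.06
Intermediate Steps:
c(b) = -4 + 2*b/77 (c(b) = -4 + (b + b)/(3**4 - 4) = -4 + (2*b)/(81 - 4) = -4 + (2*b)/77 = -4 + (2*b)*(1/77) = -4 + 2*b/77)
U(I, L) = 2*I
x = 302/77 (x = -(-4 + (2/77)*3) = -(-4 + 6/77) = -1*(-302/77) = 302/77 ≈ 3.9221)
-97 + x*U((7 + 5)/(-6 + 4), 0) = -97 + 302*(2*((7 + 5)/(-6 + 4)))/77 = -97 + 302*(2*(12/(-2)))/77 = -97 + 302*(2*(12*(-1/2)))/77 = -97 + 302*(2*(-6))/77 = -97 + (302/77)*(-12) = -97 - 3624/77 = -11093/77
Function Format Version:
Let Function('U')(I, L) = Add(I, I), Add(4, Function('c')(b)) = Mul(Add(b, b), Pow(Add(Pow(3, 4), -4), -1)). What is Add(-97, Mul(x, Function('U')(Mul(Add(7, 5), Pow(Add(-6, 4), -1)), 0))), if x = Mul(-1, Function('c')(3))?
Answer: Rational(-11093, 77) ≈ -144.06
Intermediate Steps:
Function('c')(b) = Add(-4, Mul(Rational(2, 77), b)) (Function('c')(b) = Add(-4, Mul(Add(b, b), Pow(Add(Pow(3, 4), -4), -1))) = Add(-4, Mul(Mul(2, b), Pow(Add(81, -4), -1))) = Add(-4, Mul(Mul(2, b), Pow(77, -1))) = Add(-4, Mul(Mul(2, b), Rational(1, 77))) = Add(-4, Mul(Rational(2, 77), b)))
Function('U')(I, L) = Mul(2, I)
x = Rational(302, 77) (x = Mul(-1, Add(-4, Mul(Rational(2, 77), 3))) = Mul(-1, Add(-4, Rational(6, 77))) = Mul(-1, Rational(-302, 77)) = Rational(302, 77) ≈ 3.9221)
Add(-97, Mul(x, Function('U')(Mul(Add(7, 5), Pow(Add(-6, 4), -1)), 0))) = Add(-97, Mul(Rational(302, 77), Mul(2, Mul(Add(7, 5), Pow(Add(-6, 4), -1))))) = Add(-97, Mul(Rational(302, 77), Mul(2, Mul(12, Pow(-2, -1))))) = Add(-97, Mul(Rational(302, 77), Mul(2, Mul(12, Rational(-1, 2))))) = Add(-97, Mul(Rational(302, 77), Mul(2, -6))) = Add(-97, Mul(Rational(302, 77), -12)) = Add(-97, Rational(-3624, 77)) = Rational(-11093, 77)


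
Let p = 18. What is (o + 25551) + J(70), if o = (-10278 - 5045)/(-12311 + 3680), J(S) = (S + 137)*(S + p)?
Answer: 53966900/1233 ≈ 43769.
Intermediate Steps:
J(S) = (18 + S)*(137 + S) (J(S) = (S + 137)*(S + 18) = (137 + S)*(18 + S) = (18 + S)*(137 + S))
o = 2189/1233 (o = -15323/(-8631) = -15323*(-1/8631) = 2189/1233 ≈ 1.7753)
(o + 25551) + J(70) = (2189/1233 + 25551) + (2466 + 70**2 + 155*70) = 31506572/1233 + (2466 + 4900 + 10850) = 31506572/1233 + 18216 = 53966900/1233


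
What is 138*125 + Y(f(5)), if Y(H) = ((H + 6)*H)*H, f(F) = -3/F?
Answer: 2156493/125 ≈ 17252.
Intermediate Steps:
Y(H) = H**2*(6 + H) (Y(H) = ((6 + H)*H)*H = (H*(6 + H))*H = H**2*(6 + H))
138*125 + Y(f(5)) = 138*125 + (-3/5)**2*(6 - 3/5) = 17250 + (-3*1/5)**2*(6 - 3*1/5) = 17250 + (-3/5)**2*(6 - 3/5) = 17250 + (9/25)*(27/5) = 17250 + 243/125 = 2156493/125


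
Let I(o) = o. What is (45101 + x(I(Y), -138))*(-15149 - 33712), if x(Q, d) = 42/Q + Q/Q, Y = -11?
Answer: -24238964880/11 ≈ -2.2035e+9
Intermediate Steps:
x(Q, d) = 1 + 42/Q (x(Q, d) = 42/Q + 1 = 1 + 42/Q)
(45101 + x(I(Y), -138))*(-15149 - 33712) = (45101 + (42 - 11)/(-11))*(-15149 - 33712) = (45101 - 1/11*31)*(-48861) = (45101 - 31/11)*(-48861) = (496080/11)*(-48861) = -24238964880/11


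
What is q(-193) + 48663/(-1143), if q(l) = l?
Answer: -29918/127 ≈ -235.57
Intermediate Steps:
q(-193) + 48663/(-1143) = -193 + 48663/(-1143) = -193 + 48663*(-1/1143) = -193 - 5407/127 = -29918/127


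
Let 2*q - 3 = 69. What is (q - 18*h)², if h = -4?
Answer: 11664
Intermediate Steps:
q = 36 (q = 3/2 + (½)*69 = 3/2 + 69/2 = 36)
(q - 18*h)² = (36 - 18*(-4))² = (36 + 72)² = 108² = 11664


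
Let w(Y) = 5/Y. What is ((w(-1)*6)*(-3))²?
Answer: 8100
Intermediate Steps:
((w(-1)*6)*(-3))² = (((5/(-1))*6)*(-3))² = (((5*(-1))*6)*(-3))² = (-5*6*(-3))² = (-30*(-3))² = 90² = 8100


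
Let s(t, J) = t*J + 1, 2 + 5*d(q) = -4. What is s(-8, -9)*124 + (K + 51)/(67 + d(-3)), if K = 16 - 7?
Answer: 2978408/329 ≈ 9052.9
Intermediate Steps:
d(q) = -6/5 (d(q) = -2/5 + (1/5)*(-4) = -2/5 - 4/5 = -6/5)
K = 9
s(t, J) = 1 + J*t (s(t, J) = J*t + 1 = 1 + J*t)
s(-8, -9)*124 + (K + 51)/(67 + d(-3)) = (1 - 9*(-8))*124 + (9 + 51)/(67 - 6/5) = (1 + 72)*124 + 60/(329/5) = 73*124 + 60*(5/329) = 9052 + 300/329 = 2978408/329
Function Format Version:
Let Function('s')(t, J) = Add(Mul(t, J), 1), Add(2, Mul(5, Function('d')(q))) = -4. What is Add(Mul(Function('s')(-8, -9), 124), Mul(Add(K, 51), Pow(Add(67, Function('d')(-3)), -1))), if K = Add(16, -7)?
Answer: Rational(2978408, 329) ≈ 9052.9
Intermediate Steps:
Function('d')(q) = Rational(-6, 5) (Function('d')(q) = Add(Rational(-2, 5), Mul(Rational(1, 5), -4)) = Add(Rational(-2, 5), Rational(-4, 5)) = Rational(-6, 5))
K = 9
Function('s')(t, J) = Add(1, Mul(J, t)) (Function('s')(t, J) = Add(Mul(J, t), 1) = Add(1, Mul(J, t)))
Add(Mul(Function('s')(-8, -9), 124), Mul(Add(K, 51), Pow(Add(67, Function('d')(-3)), -1))) = Add(Mul(Add(1, Mul(-9, -8)), 124), Mul(Add(9, 51), Pow(Add(67, Rational(-6, 5)), -1))) = Add(Mul(Add(1, 72), 124), Mul(60, Pow(Rational(329, 5), -1))) = Add(Mul(73, 124), Mul(60, Rational(5, 329))) = Add(9052, Rational(300, 329)) = Rational(2978408, 329)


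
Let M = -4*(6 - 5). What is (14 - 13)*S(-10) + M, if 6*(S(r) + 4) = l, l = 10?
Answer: -19/3 ≈ -6.3333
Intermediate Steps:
M = -4 (M = -4*1 = -4)
S(r) = -7/3 (S(r) = -4 + (⅙)*10 = -4 + 5/3 = -7/3)
(14 - 13)*S(-10) + M = (14 - 13)*(-7/3) - 4 = 1*(-7/3) - 4 = -7/3 - 4 = -19/3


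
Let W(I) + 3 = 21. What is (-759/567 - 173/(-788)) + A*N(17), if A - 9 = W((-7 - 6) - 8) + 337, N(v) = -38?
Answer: -2060194091/148932 ≈ -13833.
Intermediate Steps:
W(I) = 18 (W(I) = -3 + 21 = 18)
A = 364 (A = 9 + (18 + 337) = 9 + 355 = 364)
(-759/567 - 173/(-788)) + A*N(17) = (-759/567 - 173/(-788)) + 364*(-38) = (-759*1/567 - 173*(-1/788)) - 13832 = (-253/189 + 173/788) - 13832 = -166667/148932 - 13832 = -2060194091/148932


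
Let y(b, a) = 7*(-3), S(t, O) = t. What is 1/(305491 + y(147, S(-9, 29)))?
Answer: 1/305470 ≈ 3.2736e-6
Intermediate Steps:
y(b, a) = -21
1/(305491 + y(147, S(-9, 29))) = 1/(305491 - 21) = 1/305470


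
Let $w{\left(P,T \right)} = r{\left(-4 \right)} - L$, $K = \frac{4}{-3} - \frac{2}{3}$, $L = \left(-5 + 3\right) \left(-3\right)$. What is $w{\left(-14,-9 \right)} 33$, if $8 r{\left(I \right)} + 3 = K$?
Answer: $- \frac{1749}{8} \approx -218.63$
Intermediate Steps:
$L = 6$ ($L = \left(-2\right) \left(-3\right) = 6$)
$K = -2$ ($K = 4 \left(- \frac{1}{3}\right) - \frac{2}{3} = - \frac{4}{3} - \frac{2}{3} = -2$)
$r{\left(I \right)} = - \frac{5}{8}$ ($r{\left(I \right)} = - \frac{3}{8} + \frac{1}{8} \left(-2\right) = - \frac{3}{8} - \frac{1}{4} = - \frac{5}{8}$)
$w{\left(P,T \right)} = - \frac{53}{8}$ ($w{\left(P,T \right)} = - \frac{5}{8} - 6 = - \frac{53}{8}$)
$w{\left(-14,-9 \right)} 33 = \left(- \frac{53}{8}\right) 33 = - \frac{1749}{8}$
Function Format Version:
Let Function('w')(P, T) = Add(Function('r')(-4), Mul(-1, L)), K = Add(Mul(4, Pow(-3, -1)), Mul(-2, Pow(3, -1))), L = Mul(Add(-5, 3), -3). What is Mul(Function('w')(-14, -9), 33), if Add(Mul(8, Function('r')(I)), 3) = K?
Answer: Rational(-1749, 8) ≈ -218.63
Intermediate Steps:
L = 6 (L = Mul(-2, -3) = 6)
K = -2 (K = Add(Mul(4, Rational(-1, 3)), Mul(-2, Rational(1, 3))) = Add(Rational(-4, 3), Rational(-2, 3)) = -2)
Function('r')(I) = Rational(-5, 8) (Function('r')(I) = Add(Rational(-3, 8), Mul(Rational(1, 8), -2)) = Add(Rational(-3, 8), Rational(-1, 4)) = Rational(-5, 8))
Function('w')(P, T) = Rational(-53, 8) (Function('w')(P, T) = Add(Rational(-5, 8), Mul(-1, 6)) = Add(Rational(-5, 8), -6) = Rational(-53, 8))
Mul(Function('w')(-14, -9), 33) = Mul(Rational(-53, 8), 33) = Rational(-1749, 8)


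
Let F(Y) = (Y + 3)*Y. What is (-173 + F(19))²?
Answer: 60025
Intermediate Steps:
F(Y) = Y*(3 + Y) (F(Y) = (3 + Y)*Y = Y*(3 + Y))
(-173 + F(19))² = (-173 + 19*(3 + 19))² = (-173 + 19*22)² = (-173 + 418)² = 245² = 60025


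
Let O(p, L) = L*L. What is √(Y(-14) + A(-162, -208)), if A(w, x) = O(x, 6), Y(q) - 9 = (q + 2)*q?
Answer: √213 ≈ 14.595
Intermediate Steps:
O(p, L) = L²
Y(q) = 9 + q*(2 + q) (Y(q) = 9 + (q + 2)*q = 9 + (2 + q)*q = 9 + q*(2 + q))
A(w, x) = 36 (A(w, x) = 6² = 36)
√(Y(-14) + A(-162, -208)) = √((9 + (-14)² + 2*(-14)) + 36) = √((9 + 196 - 28) + 36) = √(177 + 36) = √213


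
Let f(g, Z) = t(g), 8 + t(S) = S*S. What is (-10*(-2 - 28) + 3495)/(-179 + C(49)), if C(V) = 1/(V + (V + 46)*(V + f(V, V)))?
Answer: -176117601/8306996 ≈ -21.201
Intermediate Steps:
t(S) = -8 + S**2 (t(S) = -8 + S*S = -8 + S**2)
f(g, Z) = -8 + g**2
C(V) = 1/(V + (46 + V)*(-8 + V + V**2)) (C(V) = 1/(V + (V + 46)*(V + (-8 + V**2))) = 1/(V + (46 + V)*(-8 + V + V**2)))
(-10*(-2 - 28) + 3495)/(-179 + C(49)) = (-10*(-2 - 28) + 3495)/(-179 + 1/(-368 + 49**3 + 39*49 + 47*49**2)) = (-10*(-30) + 3495)/(-179 + 1/(-368 + 117649 + 1911 + 47*2401)) = (300 + 3495)/(-179 + 1/(-368 + 117649 + 1911 + 112847)) = 3795/(-179 + 1/232039) = 3795/(-41534980/232039) = 3795*(-232039/41534980) = -176117601/8306996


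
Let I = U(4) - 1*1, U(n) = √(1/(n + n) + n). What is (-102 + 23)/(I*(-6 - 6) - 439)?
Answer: 33733/181735 - 237*√66/181735 ≈ 0.17502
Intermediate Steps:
U(n) = √(n + 1/(2*n)) (U(n) = √(1/(2*n) + n) = √(n + 1/(2*n)))
I = -1 + √66/4 (I = √(2/4 + 4*4)/2 - 1*1 = √(2*(¼) + 16)/2 - 1 = √(½ + 16)/2 - 1 = √(33/2)/2 - 1 = (√66/2)/2 - 1 = √66/4 - 1 = -1 + √66/4 ≈ 1.0310)
(-102 + 23)/(I*(-6 - 6) - 439) = (-102 + 23)/((-1 + √66/4)*(-6 - 6) - 439) = -79/((-1 + √66/4)*(-12) - 439) = -79/((12 - 3*√66) - 439) = -79/(-427 - 3*√66)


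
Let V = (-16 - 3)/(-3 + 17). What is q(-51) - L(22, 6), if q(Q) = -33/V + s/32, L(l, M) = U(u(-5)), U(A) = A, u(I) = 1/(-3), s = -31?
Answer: 43193/1824 ≈ 23.680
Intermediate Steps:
V = -19/14 ≈ -1.3571
u(I) = -1/3
L(l, M) = -1/3
q(Q) = 14195/608 (q(Q) = -33/(-19/14) - 31/32 = -33*(-14/19) - 31*1/32 = 462/19 - 31/32 = 14195/608)
q(-51) - L(22, 6) = 14195/608 - 1*(-1/3) = 14195/608 + 1/3 = 43193/1824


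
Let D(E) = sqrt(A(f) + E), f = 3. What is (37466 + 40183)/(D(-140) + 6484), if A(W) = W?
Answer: 167825372/14014131 - 25883*I*sqrt(137)/14014131 ≈ 11.975 - 0.021618*I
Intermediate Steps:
D(E) = sqrt(3 + E)
(37466 + 40183)/(D(-140) + 6484) = (37466 + 40183)/(sqrt(3 - 140) + 6484) = 77649/(sqrt(-137) + 6484) = 77649/(I*sqrt(137) + 6484) = 77649/(6484 + I*sqrt(137))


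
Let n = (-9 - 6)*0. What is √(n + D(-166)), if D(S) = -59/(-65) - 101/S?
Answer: √176513610/10790 ≈ 1.2313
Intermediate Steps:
D(S) = 59/65 - 101/S (D(S) = -59*(-1/65) - 101/S = 59/65 - 101/S)
n = 0 (n = -15*0 = 0)
√(n + D(-166)) = √(0 + (59/65 - 101/(-166))) = √(0 + (59/65 - 101*(-1/166))) = √(0 + (59/65 + 101/166)) = √(0 + 16359/10790) = √(16359/10790) = √176513610/10790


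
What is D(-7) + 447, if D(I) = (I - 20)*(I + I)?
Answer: 825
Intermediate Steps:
D(I) = 2*I*(-20 + I) (D(I) = (-20 + I)*(2*I) = 2*I*(-20 + I))
D(-7) + 447 = 2*(-7)*(-20 - 7) + 447 = 2*(-7)*(-27) + 447 = 378 + 447 = 825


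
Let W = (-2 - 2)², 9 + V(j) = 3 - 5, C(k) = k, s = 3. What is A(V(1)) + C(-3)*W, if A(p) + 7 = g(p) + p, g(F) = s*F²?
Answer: 297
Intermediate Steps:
V(j) = -11 (V(j) = -9 + (3 - 5) = -9 - 2 = -11)
g(F) = 3*F²
W = 16 (W = (-4)² = 16)
A(p) = -7 + p + 3*p² (A(p) = -7 + (3*p² + p) = -7 + (p + 3*p²) = -7 + p + 3*p²)
A(V(1)) + C(-3)*W = (-7 - 11 + 3*(-11)²) - 3*16 = (-7 - 11 + 3*121) - 48 = (-7 - 11 + 363) - 48 = 345 - 48 = 297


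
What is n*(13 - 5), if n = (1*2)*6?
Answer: 96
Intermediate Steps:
n = 12 (n = 2*6 = 12)
n*(13 - 5) = 12*(13 - 5) = 12*8 = 96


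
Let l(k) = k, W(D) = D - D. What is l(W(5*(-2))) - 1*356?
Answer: -356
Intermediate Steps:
W(D) = 0
l(W(5*(-2))) - 1*356 = 0 - 1*356 = 0 - 356 = -356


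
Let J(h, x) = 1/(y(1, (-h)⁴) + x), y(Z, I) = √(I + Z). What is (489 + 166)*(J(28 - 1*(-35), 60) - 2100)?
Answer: -10831623735150/7874681 + 655*√15752962/15749362 ≈ -1.3755e+6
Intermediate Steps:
J(h, x) = 1/(x + √(1 + h⁴)) (J(h, x) = 1/(√((-h)⁴ + 1) + x) = 1/(√(h⁴ + 1) + x) = 1/(√(1 + h⁴) + x) = 1/(x + √(1 + h⁴)))
(489 + 166)*(J(28 - 1*(-35), 60) - 2100) = (489 + 166)*(1/(60 + √(1 + (28 - 1*(-35))⁴)) - 2100) = 655*(1/(60 + √(1 + (28 + 35)⁴)) - 2100) = 655*(1/(60 + √(1 + 63⁴)) - 2100) = 655*(1/(60 + √(1 + 15752961)) - 2100) = 655*(1/(60 + √15752962) - 2100) = 655*(-2100 + 1/(60 + √15752962)) = -1375500 + 655/(60 + √15752962)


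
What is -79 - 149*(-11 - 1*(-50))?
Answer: -5890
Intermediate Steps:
-79 - 149*(-11 - 1*(-50)) = -79 - 149*(-11 + 50) = -79 - 149*39 = -79 - 5811 = -5890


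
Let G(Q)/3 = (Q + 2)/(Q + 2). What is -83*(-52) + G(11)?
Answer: 4319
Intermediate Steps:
G(Q) = 3 (G(Q) = 3*((Q + 2)/(Q + 2)) = 3*((2 + Q)/(2 + Q)) = 3*1 = 3)
-83*(-52) + G(11) = -83*(-52) + 3 = 4316 + 3 = 4319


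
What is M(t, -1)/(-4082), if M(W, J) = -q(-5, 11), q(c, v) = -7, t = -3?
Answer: -7/4082 ≈ -0.0017148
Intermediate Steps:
M(W, J) = 7 (M(W, J) = -1*(-7) = 7)
M(t, -1)/(-4082) = 7/(-4082) = 7*(-1/4082) = -7/4082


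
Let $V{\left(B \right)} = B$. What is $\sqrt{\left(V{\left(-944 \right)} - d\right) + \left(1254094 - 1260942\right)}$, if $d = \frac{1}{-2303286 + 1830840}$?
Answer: $\frac{i \sqrt{193246121832114}}{157482} \approx 88.272 i$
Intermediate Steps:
$d = - \frac{1}{472446}$ ($d = \frac{1}{-472446} = - \frac{1}{472446} \approx -2.1166 \cdot 10^{-6}$)
$\sqrt{\left(V{\left(-944 \right)} - d\right) + \left(1254094 - 1260942\right)} = \sqrt{\left(-944 - - \frac{1}{472446}\right) + \left(1254094 - 1260942\right)} = \sqrt{\left(-944 + \frac{1}{472446}\right) + \left(1254094 - 1260942\right)} = \sqrt{- \frac{445989023}{472446} - 6848} = \sqrt{- \frac{3681299231}{472446}} = \frac{i \sqrt{193246121832114}}{157482}$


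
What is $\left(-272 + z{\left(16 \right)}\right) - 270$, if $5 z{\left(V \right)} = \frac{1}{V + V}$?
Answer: $- \frac{86719}{160} \approx -541.99$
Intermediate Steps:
$z{\left(V \right)} = \frac{1}{10 V}$ ($z{\left(V \right)} = \frac{1}{5 \left(V + V\right)} = \frac{1}{5 \cdot 2 V} = \frac{\frac{1}{2} \frac{1}{V}}{5} = \frac{1}{10 V}$)
$\left(-272 + z{\left(16 \right)}\right) - 270 = \left(-272 + \frac{1}{10 \cdot 16}\right) - 270 = \left(-272 + \frac{1}{10} \cdot \frac{1}{16}\right) - 270 = \left(-272 + \frac{1}{160}\right) - 270 = - \frac{43519}{160} - 270 = - \frac{86719}{160}$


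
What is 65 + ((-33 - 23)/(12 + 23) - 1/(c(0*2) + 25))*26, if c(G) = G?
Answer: 559/25 ≈ 22.360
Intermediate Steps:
65 + ((-33 - 23)/(12 + 23) - 1/(c(0*2) + 25))*26 = 65 + ((-33 - 23)/(12 + 23) - 1/(0*2 + 25))*26 = 65 + (-56/35 - 1/(0 + 25))*26 = 65 + (-56*1/35 - 1/25)*26 = 65 + (-8/5 - 1*1/25)*26 = 65 + (-8/5 - 1/25)*26 = 65 - 41/25*26 = 65 - 1066/25 = 559/25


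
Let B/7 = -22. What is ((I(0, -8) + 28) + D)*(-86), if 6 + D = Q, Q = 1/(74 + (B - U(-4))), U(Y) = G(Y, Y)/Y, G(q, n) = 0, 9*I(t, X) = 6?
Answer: -233791/120 ≈ -1948.3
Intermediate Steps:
B = -154 (B = 7*(-22) = -154)
I(t, X) = ⅔ (I(t, X) = (⅑)*6 = ⅔)
U(Y) = 0 (U(Y) = 0/Y = 0)
Q = -1/80 (Q = 1/(74 + (-154 - 1*0)) = 1/(74 + (-154 + 0)) = 1/(74 - 154) = 1/(-80) = -1/80 ≈ -0.012500)
D = -481/80 (D = -6 - 1/80 = -481/80 ≈ -6.0125)
((I(0, -8) + 28) + D)*(-86) = ((⅔ + 28) - 481/80)*(-86) = (86/3 - 481/80)*(-86) = (5437/240)*(-86) = -233791/120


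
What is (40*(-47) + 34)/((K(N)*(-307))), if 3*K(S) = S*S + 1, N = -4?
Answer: 5538/5219 ≈ 1.0611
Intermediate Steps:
K(S) = ⅓ + S²/3 (K(S) = (S*S + 1)/3 = (S² + 1)/3 = (1 + S²)/3 = ⅓ + S²/3)
(40*(-47) + 34)/((K(N)*(-307))) = (40*(-47) + 34)/(((⅓ + (⅓)*(-4)²)*(-307))) = (-1880 + 34)/(((⅓ + (⅓)*16)*(-307))) = -1846*(-1/(307*(⅓ + 16/3))) = -1846/((17/3)*(-307)) = -1846/(-5219/3) = -1846*(-3/5219) = 5538/5219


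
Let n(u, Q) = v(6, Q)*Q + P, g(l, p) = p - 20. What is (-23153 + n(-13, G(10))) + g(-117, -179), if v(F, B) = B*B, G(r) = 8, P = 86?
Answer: -22754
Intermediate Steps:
v(F, B) = B**2
g(l, p) = -20 + p
n(u, Q) = 86 + Q**3 (n(u, Q) = Q**2*Q + 86 = Q**3 + 86 = 86 + Q**3)
(-23153 + n(-13, G(10))) + g(-117, -179) = (-23153 + (86 + 8**3)) + (-20 - 179) = (-23153 + (86 + 512)) - 199 = (-23153 + 598) - 199 = -22555 - 199 = -22754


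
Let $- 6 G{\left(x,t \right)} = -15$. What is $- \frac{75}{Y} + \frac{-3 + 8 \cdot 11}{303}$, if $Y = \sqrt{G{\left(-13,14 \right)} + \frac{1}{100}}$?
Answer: $\frac{85}{303} - \frac{750 \sqrt{251}}{251} \approx -47.059$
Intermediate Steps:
$G{\left(x,t \right)} = \frac{5}{2}$ ($G{\left(x,t \right)} = \left(- \frac{1}{6}\right) \left(-15\right) = \frac{5}{2}$)
$Y = \frac{\sqrt{251}}{10}$ ($Y = \sqrt{\frac{5}{2} + \frac{1}{100}} = \sqrt{\frac{251}{100}} = \frac{\sqrt{251}}{10} \approx 1.5843$)
$- \frac{75}{Y} + \frac{-3 + 8 \cdot 11}{303} = - \frac{75}{\frac{1}{10} \sqrt{251}} + \frac{-3 + 8 \cdot 11}{303} = - 75 \frac{10 \sqrt{251}}{251} + \left(-3 + 88\right) \frac{1}{303} = - \frac{750 \sqrt{251}}{251} + 85 \cdot \frac{1}{303} = - \frac{750 \sqrt{251}}{251} + \frac{85}{303} = \frac{85}{303} - \frac{750 \sqrt{251}}{251}$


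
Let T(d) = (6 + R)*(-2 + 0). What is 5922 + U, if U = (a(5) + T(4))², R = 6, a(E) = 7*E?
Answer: 6043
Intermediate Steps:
T(d) = -24 (T(d) = (6 + 6)*(-2 + 0) = 12*(-2) = -24)
U = 121 (U = (7*5 - 24)² = (35 - 24)² = 11² = 121)
5922 + U = 5922 + 121 = 6043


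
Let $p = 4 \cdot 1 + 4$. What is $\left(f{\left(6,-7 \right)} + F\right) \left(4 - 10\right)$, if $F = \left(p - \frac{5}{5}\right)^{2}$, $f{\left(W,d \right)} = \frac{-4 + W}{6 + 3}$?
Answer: $- \frac{886}{3} \approx -295.33$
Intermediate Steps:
$f{\left(W,d \right)} = - \frac{4}{9} + \frac{W}{9}$ ($f{\left(W,d \right)} = \frac{-4 + W}{9} = \left(-4 + W\right) \frac{1}{9} = - \frac{4}{9} + \frac{W}{9}$)
$p = 8$ ($p = 4 + 4 = 8$)
$F = 49$ ($F = \left(8 - \frac{5}{5}\right)^{2} = \left(8 - 1\right)^{2} = 7^{2} = 49$)
$\left(f{\left(6,-7 \right)} + F\right) \left(4 - 10\right) = \left(\left(- \frac{4}{9} + \frac{1}{9} \cdot 6\right) + 49\right) \left(4 - 10\right) = \left(\left(- \frac{4}{9} + \frac{2}{3}\right) + 49\right) \left(4 - 10\right) = \left(\frac{2}{9} + 49\right) \left(-6\right) = \frac{443}{9} \left(-6\right) = - \frac{886}{3}$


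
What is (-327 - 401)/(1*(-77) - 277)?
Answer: 364/177 ≈ 2.0565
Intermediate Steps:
(-327 - 401)/(1*(-77) - 277) = -728/(-77 - 277) = -728/(-354) = -728*(-1/354) = 364/177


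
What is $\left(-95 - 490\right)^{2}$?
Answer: $342225$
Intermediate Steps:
$\left(-95 - 490\right)^{2} = \left(-585\right)^{2} = 342225$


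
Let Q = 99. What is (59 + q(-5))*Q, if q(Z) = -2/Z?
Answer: 29403/5 ≈ 5880.6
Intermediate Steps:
(59 + q(-5))*Q = (59 - 2/(-5))*99 = (59 - 2*(-⅕))*99 = (59 + ⅖)*99 = (297/5)*99 = 29403/5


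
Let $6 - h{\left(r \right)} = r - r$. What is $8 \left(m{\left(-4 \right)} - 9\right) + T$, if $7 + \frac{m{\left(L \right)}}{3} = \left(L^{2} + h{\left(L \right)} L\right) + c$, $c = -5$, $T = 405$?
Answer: $-147$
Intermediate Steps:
$h{\left(r \right)} = 6$ ($h{\left(r \right)} = 6 - \left(r - r\right) = 6 - 0 = 6 + 0 = 6$)
$m{\left(L \right)} = -36 + 3 L^{2} + 18 L$ ($m{\left(L \right)} = -21 + 3 \left(\left(L^{2} + 6 L\right) - 5\right) = -21 + 3 \left(-5 + L^{2} + 6 L\right) = -21 + \left(-15 + 3 L^{2} + 18 L\right) = -36 + 3 L^{2} + 18 L$)
$8 \left(m{\left(-4 \right)} - 9\right) + T = 8 \left(\left(-36 + 3 \left(-4\right)^{2} + 18 \left(-4\right)\right) - 9\right) + 405 = 8 \left(\left(-36 + 3 \cdot 16 - 72\right) - 9\right) + 405 = 8 \left(\left(-36 + 48 - 72\right) - 9\right) + 405 = 8 \left(-60 - 9\right) + 405 = 8 \left(-69\right) + 405 = -552 + 405 = -147$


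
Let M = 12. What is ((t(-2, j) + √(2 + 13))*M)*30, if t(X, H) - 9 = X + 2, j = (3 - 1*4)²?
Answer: 3240 + 360*√15 ≈ 4634.3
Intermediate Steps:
j = 1 (j = (3 - 4)² = (-1)² = 1)
t(X, H) = 11 + X (t(X, H) = 9 + (X + 2) = 9 + (2 + X) = 11 + X)
((t(-2, j) + √(2 + 13))*M)*30 = (((11 - 2) + √(2 + 13))*12)*30 = ((9 + √15)*12)*30 = (108 + 12*√15)*30 = 3240 + 360*√15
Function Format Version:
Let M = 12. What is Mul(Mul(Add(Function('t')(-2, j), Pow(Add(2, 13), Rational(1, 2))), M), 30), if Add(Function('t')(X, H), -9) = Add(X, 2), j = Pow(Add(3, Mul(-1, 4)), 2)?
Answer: Add(3240, Mul(360, Pow(15, Rational(1, 2)))) ≈ 4634.3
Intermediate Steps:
j = 1 (j = Pow(Add(3, -4), 2) = Pow(-1, 2) = 1)
Function('t')(X, H) = Add(11, X) (Function('t')(X, H) = Add(9, Add(X, 2)) = Add(9, Add(2, X)) = Add(11, X))
Mul(Mul(Add(Function('t')(-2, j), Pow(Add(2, 13), Rational(1, 2))), M), 30) = Mul(Mul(Add(Add(11, -2), Pow(Add(2, 13), Rational(1, 2))), 12), 30) = Mul(Mul(Add(9, Pow(15, Rational(1, 2))), 12), 30) = Mul(Add(108, Mul(12, Pow(15, Rational(1, 2)))), 30) = Add(3240, Mul(360, Pow(15, Rational(1, 2))))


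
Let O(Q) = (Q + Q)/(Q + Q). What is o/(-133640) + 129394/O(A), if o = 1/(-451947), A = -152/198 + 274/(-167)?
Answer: 7815164312969521/60398197080 ≈ 1.2939e+5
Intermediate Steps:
A = -39818/16533 (A = -152*1/198 + 274*(-1/167) = -76/99 - 274/167 = -39818/16533 ≈ -2.4084)
O(Q) = 1 (O(Q) = (2*Q)/((2*Q)) = (2*Q)*(1/(2*Q)) = 1)
o = -1/451947 ≈ -2.2126e-6
o/(-133640) + 129394/O(A) = -1/451947/(-133640) + 129394/1 = -1/451947*(-1/133640) + 129394*1 = 1/60398197080 + 129394 = 7815164312969521/60398197080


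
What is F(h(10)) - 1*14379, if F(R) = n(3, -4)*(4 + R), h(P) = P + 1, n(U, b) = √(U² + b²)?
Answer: -14304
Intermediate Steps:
h(P) = 1 + P
F(R) = 20 + 5*R (F(R) = √(3² + (-4)²)*(4 + R) = √(9 + 16)*(4 + R) = √25*(4 + R) = 5*(4 + R) = 20 + 5*R)
F(h(10)) - 1*14379 = (20 + 5*(1 + 10)) - 1*14379 = (20 + 5*11) - 14379 = (20 + 55) - 14379 = 75 - 14379 = -14304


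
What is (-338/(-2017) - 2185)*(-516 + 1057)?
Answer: -2384082587/2017 ≈ -1.1820e+6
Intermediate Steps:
(-338/(-2017) - 2185)*(-516 + 1057) = (-338*(-1/2017) - 2185)*541 = (338/2017 - 2185)*541 = -4406807/2017*541 = -2384082587/2017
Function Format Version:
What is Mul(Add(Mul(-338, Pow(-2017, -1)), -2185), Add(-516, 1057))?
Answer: Rational(-2384082587, 2017) ≈ -1.1820e+6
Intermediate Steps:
Mul(Add(Mul(-338, Pow(-2017, -1)), -2185), Add(-516, 1057)) = Mul(Add(Mul(-338, Rational(-1, 2017)), -2185), 541) = Mul(Add(Rational(338, 2017), -2185), 541) = Mul(Rational(-4406807, 2017), 541) = Rational(-2384082587, 2017)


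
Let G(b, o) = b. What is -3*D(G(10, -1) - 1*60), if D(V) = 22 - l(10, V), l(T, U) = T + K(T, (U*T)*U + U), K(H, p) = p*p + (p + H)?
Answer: 1867582344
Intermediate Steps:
K(H, p) = H + p + p² (K(H, p) = p² + (H + p) = H + p + p²)
l(T, U) = U + (U + T*U²)² + 2*T + T*U² (l(T, U) = T + (T + ((U*T)*U + U) + ((U*T)*U + U)²) = T + (T + ((T*U)*U + U) + ((T*U)*U + U)²) = T + (T + (T*U² + U) + (T*U² + U)²) = T + (T + (U + T*U²) + (U + T*U²)²) = T + (T + U + (U + T*U²)² + T*U²) = U + (U + T*U²)² + 2*T + T*U²)
D(V) = 2 - V*(1 + 10*V) - V²*(1 + 10*V)² (D(V) = 22 - (2*10 + V*(1 + 10*V) + V²*(1 + 10*V)²) = 22 - (20 + V*(1 + 10*V) + V²*(1 + 10*V)²) = 22 + (-20 - V*(1 + 10*V) - V²*(1 + 10*V)²) = 2 - V*(1 + 10*V) - V²*(1 + 10*V)²)
-3*D(G(10, -1) - 1*60) = -3*(2 - (10 - 1*60)*(1 + 10*(10 - 1*60)) - (10 - 1*60)²*(1 + 10*(10 - 1*60))²) = -3*(2 - (10 - 60)*(1 + 10*(10 - 60)) - (10 - 60)²*(1 + 10*(10 - 60))²) = -3*(2 - 1*(-50)*(1 + 10*(-50)) - 1*(-50)²*(1 + 10*(-50))²) = -3*(2 - 1*(-50)*(1 - 500) - 1*2500*(1 - 500)²) = -3*(2 - 1*(-50)*(-499) - 1*2500*(-499)²) = -3*(2 - 24950 - 1*2500*249001) = -3*(2 - 24950 - 622502500) = -3*(-622527448) = 1867582344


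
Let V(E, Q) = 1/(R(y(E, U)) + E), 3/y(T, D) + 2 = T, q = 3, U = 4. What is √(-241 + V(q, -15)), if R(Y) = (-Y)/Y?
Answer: I*√962/2 ≈ 15.508*I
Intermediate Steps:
y(T, D) = 3/(-2 + T)
R(Y) = -1
V(E, Q) = 1/(-1 + E)
√(-241 + V(q, -15)) = √(-241 + 1/(-1 + 3)) = √(-241 + 1/2) = √(-241 + ½) = √(-481/2) = I*√962/2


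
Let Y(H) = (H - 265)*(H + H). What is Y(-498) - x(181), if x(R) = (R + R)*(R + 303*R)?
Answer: -19158740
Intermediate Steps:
x(R) = 608*R**2 (x(R) = (2*R)*(304*R) = 608*R**2)
Y(H) = 2*H*(-265 + H) (Y(H) = (-265 + H)*(2*H) = 2*H*(-265 + H))
Y(-498) - x(181) = 2*(-498)*(-265 - 498) - 608*181**2 = 2*(-498)*(-763) - 608*32761 = 759948 - 1*19918688 = 759948 - 19918688 = -19158740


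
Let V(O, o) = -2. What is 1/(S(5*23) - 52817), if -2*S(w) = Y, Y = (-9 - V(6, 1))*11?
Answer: -2/105557 ≈ -1.8947e-5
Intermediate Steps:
Y = -77 (Y = (-9 - 1*(-2))*11 = (-9 + 2)*11 = -7*11 = -77)
S(w) = 77/2 (S(w) = -1/2*(-77) = 77/2)
1/(S(5*23) - 52817) = 1/(77/2 - 52817) = 1/(-105557/2) = -2/105557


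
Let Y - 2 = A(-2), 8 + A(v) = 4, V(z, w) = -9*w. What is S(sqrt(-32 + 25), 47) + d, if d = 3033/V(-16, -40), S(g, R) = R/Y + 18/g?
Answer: -603/40 - 18*I*sqrt(7)/7 ≈ -15.075 - 6.8034*I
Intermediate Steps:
A(v) = -4 (A(v) = -8 + 4 = -4)
Y = -2 (Y = 2 - 4 = -2)
S(g, R) = 18/g - R/2 (S(g, R) = R/(-2) + 18/g = R*(-1/2) + 18/g = -R/2 + 18/g = 18/g - R/2)
d = 337/40 (d = 3033/((-9*(-40))) = 3033/360 = 3033*(1/360) = 337/40 ≈ 8.4250)
S(sqrt(-32 + 25), 47) + d = (18/(sqrt(-32 + 25)) - 1/2*47) + 337/40 = (18/(sqrt(-7)) - 47/2) + 337/40 = (18/((I*sqrt(7))) - 47/2) + 337/40 = (18*(-I*sqrt(7)/7) - 47/2) + 337/40 = (-18*I*sqrt(7)/7 - 47/2) + 337/40 = (-47/2 - 18*I*sqrt(7)/7) + 337/40 = -603/40 - 18*I*sqrt(7)/7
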